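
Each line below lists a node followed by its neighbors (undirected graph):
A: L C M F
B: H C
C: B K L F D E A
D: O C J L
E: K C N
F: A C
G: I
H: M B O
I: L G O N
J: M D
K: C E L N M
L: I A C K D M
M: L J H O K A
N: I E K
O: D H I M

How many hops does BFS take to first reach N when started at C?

Level 0: C
Level 1: A, B, D, E, F, K, L
Level 2: H, I, J, M, N, O
Level 3: G
N first appears at level 2.

2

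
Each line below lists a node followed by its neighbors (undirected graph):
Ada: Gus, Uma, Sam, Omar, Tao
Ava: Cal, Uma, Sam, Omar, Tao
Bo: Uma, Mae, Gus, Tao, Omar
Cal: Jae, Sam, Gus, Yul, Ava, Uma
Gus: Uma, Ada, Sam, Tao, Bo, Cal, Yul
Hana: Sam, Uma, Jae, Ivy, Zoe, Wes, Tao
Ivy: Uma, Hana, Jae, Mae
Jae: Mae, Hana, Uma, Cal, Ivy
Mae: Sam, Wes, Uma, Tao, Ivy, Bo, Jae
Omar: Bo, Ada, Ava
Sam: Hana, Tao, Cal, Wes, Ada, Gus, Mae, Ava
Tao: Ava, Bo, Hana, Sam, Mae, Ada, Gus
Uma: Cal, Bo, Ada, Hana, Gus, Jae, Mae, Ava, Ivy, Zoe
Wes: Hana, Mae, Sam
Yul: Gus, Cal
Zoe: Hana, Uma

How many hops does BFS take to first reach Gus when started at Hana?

Level 0: Hana
Level 1: Ivy, Jae, Sam, Tao, Uma, Wes, Zoe
Level 2: Ada, Ava, Bo, Cal, Gus, Mae
Level 3: Omar, Yul
Gus first appears at level 2.

2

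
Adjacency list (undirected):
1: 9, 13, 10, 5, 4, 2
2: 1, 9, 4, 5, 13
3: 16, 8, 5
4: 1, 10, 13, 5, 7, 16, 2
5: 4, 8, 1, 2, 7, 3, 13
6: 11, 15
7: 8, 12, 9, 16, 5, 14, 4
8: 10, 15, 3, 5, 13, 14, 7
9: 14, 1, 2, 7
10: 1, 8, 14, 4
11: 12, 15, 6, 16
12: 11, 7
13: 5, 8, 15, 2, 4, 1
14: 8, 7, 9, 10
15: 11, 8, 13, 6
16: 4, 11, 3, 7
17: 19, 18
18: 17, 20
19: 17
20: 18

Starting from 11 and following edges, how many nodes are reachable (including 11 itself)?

BFS from 11 visits: 11, 16, 15, 12, 6, 7, 4, 3, 13, 8, 14, 9, 5, 10, 2, 1
Reachable nodes: 16 of 20 total.

16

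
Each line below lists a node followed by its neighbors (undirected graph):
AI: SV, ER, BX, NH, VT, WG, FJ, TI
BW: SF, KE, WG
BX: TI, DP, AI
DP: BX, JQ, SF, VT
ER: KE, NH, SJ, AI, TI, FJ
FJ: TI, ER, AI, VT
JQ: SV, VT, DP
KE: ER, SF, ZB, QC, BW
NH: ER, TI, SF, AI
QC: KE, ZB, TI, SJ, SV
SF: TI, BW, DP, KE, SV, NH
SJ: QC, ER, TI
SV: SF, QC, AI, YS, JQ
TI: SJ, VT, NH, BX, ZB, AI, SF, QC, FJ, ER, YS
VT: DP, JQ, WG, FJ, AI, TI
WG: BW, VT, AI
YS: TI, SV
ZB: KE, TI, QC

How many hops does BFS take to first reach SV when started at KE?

Level 0: KE
Level 1: BW, ER, QC, SF, ZB
Level 2: AI, DP, FJ, NH, SJ, SV, TI, WG
Level 3: BX, JQ, VT, YS
SV first appears at level 2.

2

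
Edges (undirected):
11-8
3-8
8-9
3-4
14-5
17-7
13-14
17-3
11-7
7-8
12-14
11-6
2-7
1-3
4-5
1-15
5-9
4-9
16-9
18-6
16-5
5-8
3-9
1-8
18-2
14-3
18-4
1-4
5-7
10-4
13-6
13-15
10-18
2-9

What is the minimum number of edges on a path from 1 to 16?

Level 0: 1
Level 1: 3, 4, 8, 15
Level 2: 5, 7, 9, 10, 11, 13, 14, 17, 18
Level 3: 2, 6, 12, 16
16 first appears at level 3.

3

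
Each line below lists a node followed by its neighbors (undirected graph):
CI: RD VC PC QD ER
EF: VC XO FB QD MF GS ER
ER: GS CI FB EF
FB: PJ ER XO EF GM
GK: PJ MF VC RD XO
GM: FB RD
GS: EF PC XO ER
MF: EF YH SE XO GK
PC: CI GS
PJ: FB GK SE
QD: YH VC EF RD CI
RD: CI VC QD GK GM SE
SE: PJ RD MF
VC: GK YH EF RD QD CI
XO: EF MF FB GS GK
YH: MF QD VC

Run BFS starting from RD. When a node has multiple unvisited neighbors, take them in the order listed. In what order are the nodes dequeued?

Visit RD; enqueue CI, VC, QD, GK, GM, SE → queue [CI, VC, QD, GK, GM, SE]
Visit CI; enqueue PC, ER → queue [VC, QD, GK, GM, SE, PC, ER]
Visit VC; enqueue YH, EF → queue [QD, GK, GM, SE, PC, ER, YH, EF]
Visit QD → queue [GK, GM, SE, PC, ER, YH, EF]
Visit GK; enqueue PJ, MF, XO → queue [GM, SE, PC, ER, YH, EF, PJ, MF, XO]
Visit GM; enqueue FB → queue [SE, PC, ER, YH, EF, PJ, MF, XO, FB]
Visit SE → queue [PC, ER, YH, EF, PJ, MF, XO, FB]
Visit PC; enqueue GS → queue [ER, YH, EF, PJ, MF, XO, FB, GS]
Visit ER → queue [YH, EF, PJ, MF, XO, FB, GS]
Visit YH → queue [EF, PJ, MF, XO, FB, GS]
Visit EF → queue [PJ, MF, XO, FB, GS]
Visit PJ → queue [MF, XO, FB, GS]
Visit MF → queue [XO, FB, GS]
Visit XO → queue [FB, GS]
Visit FB → queue [GS]
Visit GS → queue []

RD, CI, VC, QD, GK, GM, SE, PC, ER, YH, EF, PJ, MF, XO, FB, GS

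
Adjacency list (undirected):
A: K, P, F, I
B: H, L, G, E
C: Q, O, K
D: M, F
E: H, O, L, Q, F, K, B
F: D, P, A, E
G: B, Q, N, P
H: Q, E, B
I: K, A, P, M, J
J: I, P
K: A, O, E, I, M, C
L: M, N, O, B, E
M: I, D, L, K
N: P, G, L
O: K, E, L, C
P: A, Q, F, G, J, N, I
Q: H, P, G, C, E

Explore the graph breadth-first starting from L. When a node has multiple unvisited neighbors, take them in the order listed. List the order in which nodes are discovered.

L M N O B E I D K P G C H Q F A J

Visit L; enqueue M, N, O, B, E → queue [M, N, O, B, E]
Visit M; enqueue I, D, K → queue [N, O, B, E, I, D, K]
Visit N; enqueue P, G → queue [O, B, E, I, D, K, P, G]
Visit O; enqueue C → queue [B, E, I, D, K, P, G, C]
Visit B; enqueue H → queue [E, I, D, K, P, G, C, H]
Visit E; enqueue Q, F → queue [I, D, K, P, G, C, H, Q, F]
Visit I; enqueue A, J → queue [D, K, P, G, C, H, Q, F, A, J]
Visit D → queue [K, P, G, C, H, Q, F, A, J]
Visit K → queue [P, G, C, H, Q, F, A, J]
Visit P → queue [G, C, H, Q, F, A, J]
Visit G → queue [C, H, Q, F, A, J]
Visit C → queue [H, Q, F, A, J]
Visit H → queue [Q, F, A, J]
Visit Q → queue [F, A, J]
Visit F → queue [A, J]
Visit A → queue [J]
Visit J → queue []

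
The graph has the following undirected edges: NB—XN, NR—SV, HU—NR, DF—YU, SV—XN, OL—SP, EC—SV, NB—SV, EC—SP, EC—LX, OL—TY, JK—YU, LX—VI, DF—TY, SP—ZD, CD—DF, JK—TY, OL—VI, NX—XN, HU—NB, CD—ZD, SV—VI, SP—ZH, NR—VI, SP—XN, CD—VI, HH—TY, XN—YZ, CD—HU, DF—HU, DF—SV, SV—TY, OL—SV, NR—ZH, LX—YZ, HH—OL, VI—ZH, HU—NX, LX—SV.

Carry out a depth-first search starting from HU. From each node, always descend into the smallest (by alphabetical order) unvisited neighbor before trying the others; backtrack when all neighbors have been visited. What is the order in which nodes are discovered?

HU → CD → DF → SV → EC → LX → VI → NR → ZH → SP → OL → HH → TY → JK → YU → XN → NB → NX → YZ → ZD

Visit HU
HU → CD
CD → DF
DF → SV
SV → EC
EC → LX
LX → VI
VI → NR
NR → ZH
ZH → SP
SP → OL
OL → HH
HH → TY
TY → JK
JK → YU
SP → XN
XN → NB
XN → NX
XN → YZ
SP → ZD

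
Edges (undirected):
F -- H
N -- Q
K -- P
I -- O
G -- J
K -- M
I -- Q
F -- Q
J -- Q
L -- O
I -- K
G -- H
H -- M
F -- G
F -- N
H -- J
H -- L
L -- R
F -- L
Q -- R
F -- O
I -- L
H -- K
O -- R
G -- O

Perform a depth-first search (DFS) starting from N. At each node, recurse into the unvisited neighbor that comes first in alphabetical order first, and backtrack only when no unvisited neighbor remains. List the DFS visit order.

N, F, G, H, J, Q, I, K, M, P, L, O, R

Visit N
N → F
F → G
G → H
H → J
J → Q
Q → I
I → K
K → M
K → P
I → L
L → O
O → R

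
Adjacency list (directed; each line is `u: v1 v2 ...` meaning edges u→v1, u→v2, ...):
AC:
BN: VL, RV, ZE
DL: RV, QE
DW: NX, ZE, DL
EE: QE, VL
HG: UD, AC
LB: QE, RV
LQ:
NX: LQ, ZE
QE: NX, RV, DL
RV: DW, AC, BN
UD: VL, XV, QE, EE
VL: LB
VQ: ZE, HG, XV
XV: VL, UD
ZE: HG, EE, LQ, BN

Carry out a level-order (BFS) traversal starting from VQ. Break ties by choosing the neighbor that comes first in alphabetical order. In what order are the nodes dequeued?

VQ, HG, XV, ZE, AC, UD, VL, BN, EE, LQ, QE, LB, RV, DL, NX, DW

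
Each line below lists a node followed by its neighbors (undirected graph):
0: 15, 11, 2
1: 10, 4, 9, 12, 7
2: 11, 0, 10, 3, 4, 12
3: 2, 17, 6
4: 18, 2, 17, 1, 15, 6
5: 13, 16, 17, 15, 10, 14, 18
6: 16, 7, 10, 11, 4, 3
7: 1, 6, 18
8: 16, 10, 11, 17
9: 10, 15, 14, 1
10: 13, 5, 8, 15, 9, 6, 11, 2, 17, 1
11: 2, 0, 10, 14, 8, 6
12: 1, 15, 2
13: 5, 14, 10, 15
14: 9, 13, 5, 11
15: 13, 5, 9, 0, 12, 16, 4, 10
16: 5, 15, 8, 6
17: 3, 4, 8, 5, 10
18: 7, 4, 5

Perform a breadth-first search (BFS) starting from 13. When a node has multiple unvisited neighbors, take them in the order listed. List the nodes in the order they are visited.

13, 5, 14, 10, 15, 16, 17, 18, 9, 11, 8, 6, 2, 1, 0, 12, 4, 3, 7

Visit 13; enqueue 5, 14, 10, 15 → queue [5, 14, 10, 15]
Visit 5; enqueue 16, 17, 18 → queue [14, 10, 15, 16, 17, 18]
Visit 14; enqueue 9, 11 → queue [10, 15, 16, 17, 18, 9, 11]
Visit 10; enqueue 8, 6, 2, 1 → queue [15, 16, 17, 18, 9, 11, 8, 6, 2, 1]
Visit 15; enqueue 0, 12, 4 → queue [16, 17, 18, 9, 11, 8, 6, 2, 1, 0, 12, 4]
Visit 16 → queue [17, 18, 9, 11, 8, 6, 2, 1, 0, 12, 4]
Visit 17; enqueue 3 → queue [18, 9, 11, 8, 6, 2, 1, 0, 12, 4, 3]
Visit 18; enqueue 7 → queue [9, 11, 8, 6, 2, 1, 0, 12, 4, 3, 7]
Visit 9 → queue [11, 8, 6, 2, 1, 0, 12, 4, 3, 7]
Visit 11 → queue [8, 6, 2, 1, 0, 12, 4, 3, 7]
Visit 8 → queue [6, 2, 1, 0, 12, 4, 3, 7]
Visit 6 → queue [2, 1, 0, 12, 4, 3, 7]
Visit 2 → queue [1, 0, 12, 4, 3, 7]
Visit 1 → queue [0, 12, 4, 3, 7]
Visit 0 → queue [12, 4, 3, 7]
Visit 12 → queue [4, 3, 7]
Visit 4 → queue [3, 7]
Visit 3 → queue [7]
Visit 7 → queue []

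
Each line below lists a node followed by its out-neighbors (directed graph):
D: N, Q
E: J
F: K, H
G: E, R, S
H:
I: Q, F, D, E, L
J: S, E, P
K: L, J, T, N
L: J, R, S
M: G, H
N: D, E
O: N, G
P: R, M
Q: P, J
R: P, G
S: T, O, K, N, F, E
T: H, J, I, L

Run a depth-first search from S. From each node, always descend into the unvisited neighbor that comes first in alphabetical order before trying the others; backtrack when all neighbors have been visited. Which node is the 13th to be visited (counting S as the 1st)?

D

Visit S
S → E
E → J
J → P
P → M
M → G
G → R
M → H
S → F
F → K
K → L
K → N
N → D
D → Q
K → T
T → I
S → O

Visit order: S, E, J, P, M, G, R, H, F, K, L, N, D, Q, T, I, O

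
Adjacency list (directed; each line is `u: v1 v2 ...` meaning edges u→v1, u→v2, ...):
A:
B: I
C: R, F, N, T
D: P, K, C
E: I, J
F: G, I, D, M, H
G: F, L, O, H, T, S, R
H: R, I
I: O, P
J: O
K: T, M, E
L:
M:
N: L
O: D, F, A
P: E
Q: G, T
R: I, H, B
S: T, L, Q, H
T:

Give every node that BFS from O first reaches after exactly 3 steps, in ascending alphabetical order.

Level 0: O
Level 1: A, D, F
Level 2: C, G, H, I, K, M, P
Level 3: E, L, N, R, S, T
Level 4: B, J, Q

E, L, N, R, S, T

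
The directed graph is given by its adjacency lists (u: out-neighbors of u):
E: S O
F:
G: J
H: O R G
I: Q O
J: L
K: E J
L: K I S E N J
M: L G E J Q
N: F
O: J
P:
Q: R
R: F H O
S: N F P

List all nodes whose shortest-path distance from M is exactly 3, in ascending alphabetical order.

F, H, P

Level 0: M
Level 1: E, G, J, L, Q
Level 2: I, K, N, O, R, S
Level 3: F, H, P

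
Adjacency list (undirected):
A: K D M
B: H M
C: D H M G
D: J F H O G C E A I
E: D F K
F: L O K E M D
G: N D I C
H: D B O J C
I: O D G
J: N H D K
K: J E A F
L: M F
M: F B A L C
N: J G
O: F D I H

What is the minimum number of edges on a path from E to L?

2

Level 0: E
Level 1: D, F, K
Level 2: A, C, G, H, I, J, L, M, O
Level 3: B, N
L first appears at level 2.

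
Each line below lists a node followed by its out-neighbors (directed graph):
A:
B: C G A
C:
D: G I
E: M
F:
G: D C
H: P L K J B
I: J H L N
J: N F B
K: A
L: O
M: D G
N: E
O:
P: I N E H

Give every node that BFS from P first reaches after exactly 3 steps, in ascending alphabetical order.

Level 0: P
Level 1: E, H, I, N
Level 2: B, J, K, L, M
Level 3: A, C, D, F, G, O

A, C, D, F, G, O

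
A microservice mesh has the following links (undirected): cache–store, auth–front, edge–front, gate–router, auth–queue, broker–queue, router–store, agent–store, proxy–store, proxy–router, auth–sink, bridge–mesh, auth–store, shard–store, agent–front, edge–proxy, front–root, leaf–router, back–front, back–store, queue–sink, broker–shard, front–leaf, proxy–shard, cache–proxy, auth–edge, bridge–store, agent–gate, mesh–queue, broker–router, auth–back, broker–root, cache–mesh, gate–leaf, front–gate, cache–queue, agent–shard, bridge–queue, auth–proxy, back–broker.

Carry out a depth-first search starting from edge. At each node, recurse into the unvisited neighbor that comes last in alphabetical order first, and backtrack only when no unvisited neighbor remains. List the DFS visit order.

edge → proxy → store → shard → broker → router → leaf → gate → front → root → back → auth → sink → queue → mesh → cache → bridge → agent

Visit edge
edge → proxy
proxy → store
store → shard
shard → broker
broker → router
router → leaf
leaf → gate
gate → front
front → root
front → back
back → auth
auth → sink
sink → queue
queue → mesh
mesh → cache
mesh → bridge
front → agent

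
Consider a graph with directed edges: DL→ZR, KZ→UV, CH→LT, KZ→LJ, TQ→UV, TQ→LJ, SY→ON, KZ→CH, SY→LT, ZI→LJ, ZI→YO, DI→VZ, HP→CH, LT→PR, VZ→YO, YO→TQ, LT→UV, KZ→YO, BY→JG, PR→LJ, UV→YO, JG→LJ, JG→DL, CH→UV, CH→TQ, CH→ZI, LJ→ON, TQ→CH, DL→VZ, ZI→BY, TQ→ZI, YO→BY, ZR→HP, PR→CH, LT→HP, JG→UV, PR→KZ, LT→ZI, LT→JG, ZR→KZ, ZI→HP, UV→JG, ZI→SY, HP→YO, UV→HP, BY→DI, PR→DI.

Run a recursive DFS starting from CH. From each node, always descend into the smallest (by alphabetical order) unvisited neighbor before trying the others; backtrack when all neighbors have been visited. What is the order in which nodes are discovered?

CH LT HP YO BY DI VZ JG DL ZR KZ LJ ON UV TQ ZI SY PR

Visit CH
CH → LT
LT → HP
HP → YO
YO → BY
BY → DI
DI → VZ
BY → JG
JG → DL
DL → ZR
ZR → KZ
KZ → LJ
LJ → ON
KZ → UV
YO → TQ
TQ → ZI
ZI → SY
LT → PR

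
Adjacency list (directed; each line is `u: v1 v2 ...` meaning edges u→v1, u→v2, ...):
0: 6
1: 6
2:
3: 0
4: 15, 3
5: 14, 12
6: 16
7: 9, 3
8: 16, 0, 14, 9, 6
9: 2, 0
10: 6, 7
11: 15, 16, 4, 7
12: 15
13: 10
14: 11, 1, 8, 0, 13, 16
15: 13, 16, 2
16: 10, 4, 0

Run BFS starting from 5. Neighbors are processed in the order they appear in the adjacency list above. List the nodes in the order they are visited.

5 → 14 → 12 → 11 → 1 → 8 → 0 → 13 → 16 → 15 → 4 → 7 → 6 → 9 → 10 → 2 → 3

Visit 5; enqueue 14, 12 → queue [14, 12]
Visit 14; enqueue 11, 1, 8, 0, 13, 16 → queue [12, 11, 1, 8, 0, 13, 16]
Visit 12; enqueue 15 → queue [11, 1, 8, 0, 13, 16, 15]
Visit 11; enqueue 4, 7 → queue [1, 8, 0, 13, 16, 15, 4, 7]
Visit 1; enqueue 6 → queue [8, 0, 13, 16, 15, 4, 7, 6]
Visit 8; enqueue 9 → queue [0, 13, 16, 15, 4, 7, 6, 9]
Visit 0 → queue [13, 16, 15, 4, 7, 6, 9]
Visit 13; enqueue 10 → queue [16, 15, 4, 7, 6, 9, 10]
Visit 16 → queue [15, 4, 7, 6, 9, 10]
Visit 15; enqueue 2 → queue [4, 7, 6, 9, 10, 2]
Visit 4; enqueue 3 → queue [7, 6, 9, 10, 2, 3]
Visit 7 → queue [6, 9, 10, 2, 3]
Visit 6 → queue [9, 10, 2, 3]
Visit 9 → queue [10, 2, 3]
Visit 10 → queue [2, 3]
Visit 2 → queue [3]
Visit 3 → queue []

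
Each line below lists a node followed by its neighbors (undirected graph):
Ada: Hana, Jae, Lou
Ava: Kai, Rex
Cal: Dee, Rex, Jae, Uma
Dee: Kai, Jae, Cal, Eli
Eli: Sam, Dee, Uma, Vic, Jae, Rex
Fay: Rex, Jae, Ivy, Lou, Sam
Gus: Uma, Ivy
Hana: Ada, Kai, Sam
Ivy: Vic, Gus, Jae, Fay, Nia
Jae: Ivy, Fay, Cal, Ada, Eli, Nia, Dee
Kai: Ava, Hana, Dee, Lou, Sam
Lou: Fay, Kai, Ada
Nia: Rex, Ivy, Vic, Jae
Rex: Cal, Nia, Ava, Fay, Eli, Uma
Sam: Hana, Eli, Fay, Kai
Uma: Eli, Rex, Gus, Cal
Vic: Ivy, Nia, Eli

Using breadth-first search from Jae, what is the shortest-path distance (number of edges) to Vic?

2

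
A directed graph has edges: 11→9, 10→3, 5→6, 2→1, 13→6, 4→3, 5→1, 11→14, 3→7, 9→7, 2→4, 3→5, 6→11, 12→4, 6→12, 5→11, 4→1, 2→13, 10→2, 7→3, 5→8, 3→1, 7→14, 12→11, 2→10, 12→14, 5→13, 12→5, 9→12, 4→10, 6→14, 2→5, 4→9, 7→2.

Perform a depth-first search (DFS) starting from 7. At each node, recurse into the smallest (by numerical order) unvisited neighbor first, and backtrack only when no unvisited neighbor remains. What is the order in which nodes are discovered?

Visit 7
7 → 2
2 → 1
2 → 4
4 → 3
3 → 5
5 → 6
6 → 11
11 → 9
9 → 12
12 → 14
5 → 8
5 → 13
4 → 10

7 2 1 4 3 5 6 11 9 12 14 8 13 10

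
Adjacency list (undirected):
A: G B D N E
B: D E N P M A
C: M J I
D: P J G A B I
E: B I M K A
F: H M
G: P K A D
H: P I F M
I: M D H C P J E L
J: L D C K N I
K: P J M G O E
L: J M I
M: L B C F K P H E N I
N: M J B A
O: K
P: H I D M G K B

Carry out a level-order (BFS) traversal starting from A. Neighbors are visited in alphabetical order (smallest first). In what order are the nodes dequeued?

Visit A; enqueue B, D, E, G, N → queue [B, D, E, G, N]
Visit B; enqueue M, P → queue [D, E, G, N, M, P]
Visit D; enqueue I, J → queue [E, G, N, M, P, I, J]
Visit E; enqueue K → queue [G, N, M, P, I, J, K]
Visit G → queue [N, M, P, I, J, K]
Visit N → queue [M, P, I, J, K]
Visit M; enqueue C, F, H, L → queue [P, I, J, K, C, F, H, L]
Visit P → queue [I, J, K, C, F, H, L]
Visit I → queue [J, K, C, F, H, L]
Visit J → queue [K, C, F, H, L]
Visit K; enqueue O → queue [C, F, H, L, O]
Visit C → queue [F, H, L, O]
Visit F → queue [H, L, O]
Visit H → queue [L, O]
Visit L → queue [O]
Visit O → queue []

A -> B -> D -> E -> G -> N -> M -> P -> I -> J -> K -> C -> F -> H -> L -> O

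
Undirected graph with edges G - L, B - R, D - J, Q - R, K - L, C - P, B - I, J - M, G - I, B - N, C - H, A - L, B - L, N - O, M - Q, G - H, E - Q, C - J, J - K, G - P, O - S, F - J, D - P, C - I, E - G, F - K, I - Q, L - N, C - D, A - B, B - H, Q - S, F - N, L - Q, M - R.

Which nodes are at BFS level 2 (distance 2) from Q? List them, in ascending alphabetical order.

A, B, C, G, J, K, N, O

Level 0: Q
Level 1: E, I, L, M, R, S
Level 2: A, B, C, G, J, K, N, O
Level 3: D, F, H, P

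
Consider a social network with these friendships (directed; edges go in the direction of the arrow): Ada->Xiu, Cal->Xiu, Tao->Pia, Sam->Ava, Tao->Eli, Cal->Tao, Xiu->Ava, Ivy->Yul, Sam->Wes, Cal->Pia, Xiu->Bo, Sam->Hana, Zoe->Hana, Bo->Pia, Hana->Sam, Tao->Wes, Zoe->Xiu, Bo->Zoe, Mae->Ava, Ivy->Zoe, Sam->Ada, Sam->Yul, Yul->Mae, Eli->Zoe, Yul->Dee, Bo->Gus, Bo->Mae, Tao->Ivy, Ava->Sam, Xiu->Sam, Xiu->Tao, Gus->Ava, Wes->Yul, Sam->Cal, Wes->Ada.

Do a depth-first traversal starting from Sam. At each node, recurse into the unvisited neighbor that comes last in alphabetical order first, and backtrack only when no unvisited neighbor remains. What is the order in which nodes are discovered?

Visit Sam
Sam → Yul
Yul → Mae
Mae → Ava
Yul → Dee
Sam → Wes
Wes → Ada
Ada → Xiu
Xiu → Tao
Tao → Pia
Tao → Ivy
Ivy → Zoe
Zoe → Hana
Tao → Eli
Xiu → Bo
Bo → Gus
Sam → Cal

Sam -> Yul -> Mae -> Ava -> Dee -> Wes -> Ada -> Xiu -> Tao -> Pia -> Ivy -> Zoe -> Hana -> Eli -> Bo -> Gus -> Cal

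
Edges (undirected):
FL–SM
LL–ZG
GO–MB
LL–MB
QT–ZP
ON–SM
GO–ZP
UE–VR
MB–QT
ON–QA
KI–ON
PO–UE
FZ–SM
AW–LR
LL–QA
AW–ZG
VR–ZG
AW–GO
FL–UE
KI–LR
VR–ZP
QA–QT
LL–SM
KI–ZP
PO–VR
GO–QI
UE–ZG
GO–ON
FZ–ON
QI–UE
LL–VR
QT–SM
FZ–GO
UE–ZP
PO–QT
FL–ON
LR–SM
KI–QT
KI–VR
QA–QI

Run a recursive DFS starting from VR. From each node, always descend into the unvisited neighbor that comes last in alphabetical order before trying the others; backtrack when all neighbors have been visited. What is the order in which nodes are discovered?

Visit VR
VR → ZP
ZP → UE
UE → ZG
ZG → LL
LL → SM
SM → QT
QT → QA
QA → QI
QI → GO
GO → ON
ON → KI
KI → LR
LR → AW
ON → FZ
ON → FL
GO → MB
QT → PO

VR ZP UE ZG LL SM QT QA QI GO ON KI LR AW FZ FL MB PO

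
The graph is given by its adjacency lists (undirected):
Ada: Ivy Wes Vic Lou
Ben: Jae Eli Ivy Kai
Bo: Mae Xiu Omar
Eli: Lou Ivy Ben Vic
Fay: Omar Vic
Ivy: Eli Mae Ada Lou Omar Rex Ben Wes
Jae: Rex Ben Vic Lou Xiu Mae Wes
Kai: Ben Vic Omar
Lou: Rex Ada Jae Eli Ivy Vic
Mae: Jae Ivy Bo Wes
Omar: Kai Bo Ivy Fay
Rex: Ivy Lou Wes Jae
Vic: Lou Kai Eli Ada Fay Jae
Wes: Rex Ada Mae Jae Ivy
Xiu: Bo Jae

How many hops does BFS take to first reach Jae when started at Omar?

3

Level 0: Omar
Level 1: Bo, Fay, Ivy, Kai
Level 2: Ada, Ben, Eli, Lou, Mae, Rex, Vic, Wes, Xiu
Level 3: Jae
Jae first appears at level 3.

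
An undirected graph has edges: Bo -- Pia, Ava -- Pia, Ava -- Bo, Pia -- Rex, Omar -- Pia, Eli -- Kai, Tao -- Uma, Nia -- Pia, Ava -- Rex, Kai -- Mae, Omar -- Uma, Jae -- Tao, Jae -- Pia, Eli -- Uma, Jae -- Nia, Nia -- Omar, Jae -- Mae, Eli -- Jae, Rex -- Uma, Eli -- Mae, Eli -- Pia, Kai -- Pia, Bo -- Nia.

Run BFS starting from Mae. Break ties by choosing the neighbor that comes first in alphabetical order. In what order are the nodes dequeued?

Mae, Eli, Jae, Kai, Pia, Uma, Nia, Tao, Ava, Bo, Omar, Rex

Visit Mae; enqueue Eli, Jae, Kai → queue [Eli, Jae, Kai]
Visit Eli; enqueue Pia, Uma → queue [Jae, Kai, Pia, Uma]
Visit Jae; enqueue Nia, Tao → queue [Kai, Pia, Uma, Nia, Tao]
Visit Kai → queue [Pia, Uma, Nia, Tao]
Visit Pia; enqueue Ava, Bo, Omar, Rex → queue [Uma, Nia, Tao, Ava, Bo, Omar, Rex]
Visit Uma → queue [Nia, Tao, Ava, Bo, Omar, Rex]
Visit Nia → queue [Tao, Ava, Bo, Omar, Rex]
Visit Tao → queue [Ava, Bo, Omar, Rex]
Visit Ava → queue [Bo, Omar, Rex]
Visit Bo → queue [Omar, Rex]
Visit Omar → queue [Rex]
Visit Rex → queue []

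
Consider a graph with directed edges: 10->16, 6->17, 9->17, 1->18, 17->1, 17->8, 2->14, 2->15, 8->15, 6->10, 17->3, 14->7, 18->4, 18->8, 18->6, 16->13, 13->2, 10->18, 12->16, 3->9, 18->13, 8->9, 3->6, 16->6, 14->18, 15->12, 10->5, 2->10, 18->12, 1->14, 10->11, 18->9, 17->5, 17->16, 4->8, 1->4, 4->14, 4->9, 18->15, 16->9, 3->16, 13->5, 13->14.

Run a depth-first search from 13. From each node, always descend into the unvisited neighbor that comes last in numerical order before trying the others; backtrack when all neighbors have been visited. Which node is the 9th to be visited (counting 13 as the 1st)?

Visit 13
13 → 14
14 → 18
18 → 15
15 → 12
12 → 16
16 → 9
9 → 17
17 → 8
17 → 5
17 → 3
3 → 6
6 → 10
10 → 11
17 → 1
1 → 4
14 → 7
13 → 2

Visit order: 13, 14, 18, 15, 12, 16, 9, 17, 8, 5, 3, 6, 10, 11, 1, 4, 7, 2

8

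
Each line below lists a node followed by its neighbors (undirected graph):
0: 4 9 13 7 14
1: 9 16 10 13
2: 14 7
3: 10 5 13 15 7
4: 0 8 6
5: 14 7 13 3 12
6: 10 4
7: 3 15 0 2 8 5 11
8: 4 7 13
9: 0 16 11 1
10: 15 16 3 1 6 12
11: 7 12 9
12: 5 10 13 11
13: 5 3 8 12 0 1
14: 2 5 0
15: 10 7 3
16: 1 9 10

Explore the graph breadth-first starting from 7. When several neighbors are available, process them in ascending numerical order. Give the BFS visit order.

Visit 7; enqueue 0, 2, 3, 5, 8, 11, 15 → queue [0, 2, 3, 5, 8, 11, 15]
Visit 0; enqueue 4, 9, 13, 14 → queue [2, 3, 5, 8, 11, 15, 4, 9, 13, 14]
Visit 2 → queue [3, 5, 8, 11, 15, 4, 9, 13, 14]
Visit 3; enqueue 10 → queue [5, 8, 11, 15, 4, 9, 13, 14, 10]
Visit 5; enqueue 12 → queue [8, 11, 15, 4, 9, 13, 14, 10, 12]
Visit 8 → queue [11, 15, 4, 9, 13, 14, 10, 12]
Visit 11 → queue [15, 4, 9, 13, 14, 10, 12]
Visit 15 → queue [4, 9, 13, 14, 10, 12]
Visit 4; enqueue 6 → queue [9, 13, 14, 10, 12, 6]
Visit 9; enqueue 1, 16 → queue [13, 14, 10, 12, 6, 1, 16]
Visit 13 → queue [14, 10, 12, 6, 1, 16]
Visit 14 → queue [10, 12, 6, 1, 16]
Visit 10 → queue [12, 6, 1, 16]
Visit 12 → queue [6, 1, 16]
Visit 6 → queue [1, 16]
Visit 1 → queue [16]
Visit 16 → queue []

7, 0, 2, 3, 5, 8, 11, 15, 4, 9, 13, 14, 10, 12, 6, 1, 16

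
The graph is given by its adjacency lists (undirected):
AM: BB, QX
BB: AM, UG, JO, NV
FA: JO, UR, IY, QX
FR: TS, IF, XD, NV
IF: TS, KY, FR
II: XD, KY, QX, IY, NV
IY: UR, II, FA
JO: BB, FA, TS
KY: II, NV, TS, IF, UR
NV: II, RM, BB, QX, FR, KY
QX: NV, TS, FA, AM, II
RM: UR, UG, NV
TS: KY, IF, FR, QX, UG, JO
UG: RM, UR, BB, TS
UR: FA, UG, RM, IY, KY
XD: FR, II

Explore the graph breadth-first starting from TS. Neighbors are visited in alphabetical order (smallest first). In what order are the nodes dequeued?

Visit TS; enqueue FR, IF, JO, KY, QX, UG → queue [FR, IF, JO, KY, QX, UG]
Visit FR; enqueue NV, XD → queue [IF, JO, KY, QX, UG, NV, XD]
Visit IF → queue [JO, KY, QX, UG, NV, XD]
Visit JO; enqueue BB, FA → queue [KY, QX, UG, NV, XD, BB, FA]
Visit KY; enqueue II, UR → queue [QX, UG, NV, XD, BB, FA, II, UR]
Visit QX; enqueue AM → queue [UG, NV, XD, BB, FA, II, UR, AM]
Visit UG; enqueue RM → queue [NV, XD, BB, FA, II, UR, AM, RM]
Visit NV → queue [XD, BB, FA, II, UR, AM, RM]
Visit XD → queue [BB, FA, II, UR, AM, RM]
Visit BB → queue [FA, II, UR, AM, RM]
Visit FA; enqueue IY → queue [II, UR, AM, RM, IY]
Visit II → queue [UR, AM, RM, IY]
Visit UR → queue [AM, RM, IY]
Visit AM → queue [RM, IY]
Visit RM → queue [IY]
Visit IY → queue []

TS, FR, IF, JO, KY, QX, UG, NV, XD, BB, FA, II, UR, AM, RM, IY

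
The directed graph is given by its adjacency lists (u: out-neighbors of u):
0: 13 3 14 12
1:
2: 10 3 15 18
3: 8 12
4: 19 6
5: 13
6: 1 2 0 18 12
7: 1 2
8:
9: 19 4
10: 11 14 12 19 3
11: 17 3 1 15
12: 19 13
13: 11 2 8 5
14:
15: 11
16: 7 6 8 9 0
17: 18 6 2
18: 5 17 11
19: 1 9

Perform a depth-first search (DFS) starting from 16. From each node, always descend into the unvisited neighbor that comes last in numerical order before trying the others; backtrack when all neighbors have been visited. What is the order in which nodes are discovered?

Visit 16
16 → 9
9 → 19
19 → 1
9 → 4
4 → 6
6 → 18
18 → 17
17 → 2
2 → 15
15 → 11
11 → 3
3 → 12
12 → 13
13 → 8
13 → 5
2 → 10
10 → 14
6 → 0
16 → 7

16, 9, 19, 1, 4, 6, 18, 17, 2, 15, 11, 3, 12, 13, 8, 5, 10, 14, 0, 7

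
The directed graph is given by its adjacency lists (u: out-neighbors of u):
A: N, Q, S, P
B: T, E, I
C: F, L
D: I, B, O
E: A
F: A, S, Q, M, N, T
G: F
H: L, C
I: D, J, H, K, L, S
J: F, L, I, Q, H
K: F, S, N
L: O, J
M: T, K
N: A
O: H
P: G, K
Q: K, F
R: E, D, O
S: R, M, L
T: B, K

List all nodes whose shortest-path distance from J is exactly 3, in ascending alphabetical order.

Level 0: J
Level 1: F, H, I, L, Q
Level 2: A, C, D, K, M, N, O, S, T
Level 3: B, P, R
Level 4: E, G

B, P, R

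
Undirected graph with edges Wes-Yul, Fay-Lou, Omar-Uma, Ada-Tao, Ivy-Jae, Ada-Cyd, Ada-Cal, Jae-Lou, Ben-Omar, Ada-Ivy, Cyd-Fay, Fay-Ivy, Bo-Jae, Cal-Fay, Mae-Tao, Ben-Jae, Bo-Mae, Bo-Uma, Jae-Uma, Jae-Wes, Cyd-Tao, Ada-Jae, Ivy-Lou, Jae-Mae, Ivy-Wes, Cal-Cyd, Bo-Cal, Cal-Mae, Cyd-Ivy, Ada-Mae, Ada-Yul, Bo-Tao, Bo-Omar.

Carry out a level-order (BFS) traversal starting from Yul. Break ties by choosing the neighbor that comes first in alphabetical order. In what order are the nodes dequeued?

Yul -> Ada -> Wes -> Cal -> Cyd -> Ivy -> Jae -> Mae -> Tao -> Bo -> Fay -> Lou -> Ben -> Uma -> Omar

Visit Yul; enqueue Ada, Wes → queue [Ada, Wes]
Visit Ada; enqueue Cal, Cyd, Ivy, Jae, Mae, Tao → queue [Wes, Cal, Cyd, Ivy, Jae, Mae, Tao]
Visit Wes → queue [Cal, Cyd, Ivy, Jae, Mae, Tao]
Visit Cal; enqueue Bo, Fay → queue [Cyd, Ivy, Jae, Mae, Tao, Bo, Fay]
Visit Cyd → queue [Ivy, Jae, Mae, Tao, Bo, Fay]
Visit Ivy; enqueue Lou → queue [Jae, Mae, Tao, Bo, Fay, Lou]
Visit Jae; enqueue Ben, Uma → queue [Mae, Tao, Bo, Fay, Lou, Ben, Uma]
Visit Mae → queue [Tao, Bo, Fay, Lou, Ben, Uma]
Visit Tao → queue [Bo, Fay, Lou, Ben, Uma]
Visit Bo; enqueue Omar → queue [Fay, Lou, Ben, Uma, Omar]
Visit Fay → queue [Lou, Ben, Uma, Omar]
Visit Lou → queue [Ben, Uma, Omar]
Visit Ben → queue [Uma, Omar]
Visit Uma → queue [Omar]
Visit Omar → queue []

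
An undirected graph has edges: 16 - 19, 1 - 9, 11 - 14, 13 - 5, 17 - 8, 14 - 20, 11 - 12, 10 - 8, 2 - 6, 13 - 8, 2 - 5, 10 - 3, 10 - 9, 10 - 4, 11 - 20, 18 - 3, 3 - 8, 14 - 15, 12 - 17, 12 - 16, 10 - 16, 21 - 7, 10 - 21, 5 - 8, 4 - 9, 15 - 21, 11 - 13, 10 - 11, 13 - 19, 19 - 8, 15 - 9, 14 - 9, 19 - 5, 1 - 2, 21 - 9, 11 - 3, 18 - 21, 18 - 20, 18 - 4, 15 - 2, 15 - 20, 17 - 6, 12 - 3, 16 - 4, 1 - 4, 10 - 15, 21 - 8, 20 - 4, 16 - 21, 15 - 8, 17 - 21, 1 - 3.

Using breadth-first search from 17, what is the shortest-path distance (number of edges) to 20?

3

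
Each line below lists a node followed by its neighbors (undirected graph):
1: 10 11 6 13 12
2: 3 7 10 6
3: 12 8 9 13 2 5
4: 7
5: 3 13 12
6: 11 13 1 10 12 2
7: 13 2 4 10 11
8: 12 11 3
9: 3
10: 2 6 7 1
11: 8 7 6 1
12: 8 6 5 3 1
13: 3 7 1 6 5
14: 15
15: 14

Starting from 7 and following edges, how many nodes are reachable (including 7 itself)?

13

BFS from 7 visits: 7, 13, 2, 4, 10, 11, 3, 1, 6, 5, 8, 12, 9
Reachable nodes: 13 of 15 total.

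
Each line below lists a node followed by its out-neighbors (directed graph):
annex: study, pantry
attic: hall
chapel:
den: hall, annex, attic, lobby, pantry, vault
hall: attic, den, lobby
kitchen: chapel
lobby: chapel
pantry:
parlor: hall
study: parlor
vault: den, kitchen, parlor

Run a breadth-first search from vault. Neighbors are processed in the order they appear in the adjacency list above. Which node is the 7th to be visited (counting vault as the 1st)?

Visit vault; enqueue den, kitchen, parlor → queue [den, kitchen, parlor]
Visit den; enqueue hall, annex, attic, lobby, pantry → queue [kitchen, parlor, hall, annex, attic, lobby, pantry]
Visit kitchen; enqueue chapel → queue [parlor, hall, annex, attic, lobby, pantry, chapel]
Visit parlor → queue [hall, annex, attic, lobby, pantry, chapel]
Visit hall → queue [annex, attic, lobby, pantry, chapel]
Visit annex; enqueue study → queue [attic, lobby, pantry, chapel, study]
Visit attic → queue [lobby, pantry, chapel, study]
Visit lobby → queue [pantry, chapel, study]
Visit pantry → queue [chapel, study]
Visit chapel → queue [study]
Visit study → queue []

Visit order: vault, den, kitchen, parlor, hall, annex, attic, lobby, pantry, chapel, study

attic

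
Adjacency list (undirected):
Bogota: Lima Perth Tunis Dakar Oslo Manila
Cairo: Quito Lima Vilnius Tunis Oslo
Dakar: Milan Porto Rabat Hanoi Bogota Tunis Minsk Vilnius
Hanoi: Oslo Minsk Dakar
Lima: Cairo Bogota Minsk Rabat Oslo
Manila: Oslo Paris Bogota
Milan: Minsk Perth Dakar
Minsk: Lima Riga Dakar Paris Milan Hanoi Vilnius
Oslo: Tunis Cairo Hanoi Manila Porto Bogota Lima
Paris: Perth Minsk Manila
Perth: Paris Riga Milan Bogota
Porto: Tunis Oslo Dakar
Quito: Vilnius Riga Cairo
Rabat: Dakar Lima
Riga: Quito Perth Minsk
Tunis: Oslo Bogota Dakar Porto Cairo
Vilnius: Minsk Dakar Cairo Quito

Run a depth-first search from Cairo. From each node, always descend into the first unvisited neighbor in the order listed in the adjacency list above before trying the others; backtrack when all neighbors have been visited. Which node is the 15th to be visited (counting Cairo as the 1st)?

Rabat

Visit Cairo
Cairo → Quito
Quito → Vilnius
Vilnius → Minsk
Minsk → Lima
Lima → Bogota
Bogota → Perth
Perth → Paris
Paris → Manila
Manila → Oslo
Oslo → Tunis
Tunis → Dakar
Dakar → Milan
Dakar → Porto
Dakar → Rabat
Dakar → Hanoi
Perth → Riga

Visit order: Cairo, Quito, Vilnius, Minsk, Lima, Bogota, Perth, Paris, Manila, Oslo, Tunis, Dakar, Milan, Porto, Rabat, Hanoi, Riga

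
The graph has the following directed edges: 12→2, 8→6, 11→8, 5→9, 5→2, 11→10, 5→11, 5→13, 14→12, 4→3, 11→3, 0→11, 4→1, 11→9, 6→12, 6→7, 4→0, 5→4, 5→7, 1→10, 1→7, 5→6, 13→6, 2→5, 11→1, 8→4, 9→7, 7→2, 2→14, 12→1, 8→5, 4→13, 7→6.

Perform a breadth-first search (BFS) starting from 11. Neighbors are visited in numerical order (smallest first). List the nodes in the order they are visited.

Visit 11; enqueue 1, 3, 8, 9, 10 → queue [1, 3, 8, 9, 10]
Visit 1; enqueue 7 → queue [3, 8, 9, 10, 7]
Visit 3 → queue [8, 9, 10, 7]
Visit 8; enqueue 4, 5, 6 → queue [9, 10, 7, 4, 5, 6]
Visit 9 → queue [10, 7, 4, 5, 6]
Visit 10 → queue [7, 4, 5, 6]
Visit 7; enqueue 2 → queue [4, 5, 6, 2]
Visit 4; enqueue 0, 13 → queue [5, 6, 2, 0, 13]
Visit 5 → queue [6, 2, 0, 13]
Visit 6; enqueue 12 → queue [2, 0, 13, 12]
Visit 2; enqueue 14 → queue [0, 13, 12, 14]
Visit 0 → queue [13, 12, 14]
Visit 13 → queue [12, 14]
Visit 12 → queue [14]
Visit 14 → queue []

11 → 1 → 3 → 8 → 9 → 10 → 7 → 4 → 5 → 6 → 2 → 0 → 13 → 12 → 14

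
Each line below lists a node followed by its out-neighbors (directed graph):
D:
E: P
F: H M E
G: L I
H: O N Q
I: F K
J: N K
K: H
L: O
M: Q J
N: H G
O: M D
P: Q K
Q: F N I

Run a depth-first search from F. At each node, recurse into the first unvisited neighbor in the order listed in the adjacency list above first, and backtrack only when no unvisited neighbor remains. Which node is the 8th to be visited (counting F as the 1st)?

L

Visit F
F → H
H → O
O → M
M → Q
Q → N
N → G
G → L
G → I
I → K
M → J
O → D
F → E
E → P

Visit order: F, H, O, M, Q, N, G, L, I, K, J, D, E, P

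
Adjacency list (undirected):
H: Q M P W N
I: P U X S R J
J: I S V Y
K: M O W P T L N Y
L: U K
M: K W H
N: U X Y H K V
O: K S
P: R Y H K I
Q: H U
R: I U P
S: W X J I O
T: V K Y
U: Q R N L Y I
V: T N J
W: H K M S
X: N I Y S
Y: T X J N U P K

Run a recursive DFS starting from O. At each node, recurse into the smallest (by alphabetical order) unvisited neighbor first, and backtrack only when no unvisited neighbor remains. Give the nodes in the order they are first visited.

O, K, L, U, I, J, S, W, H, M, N, V, T, Y, P, R, X, Q

Visit O
O → K
K → L
L → U
U → I
I → J
J → S
S → W
W → H
H → M
H → N
N → V
V → T
T → Y
Y → P
P → R
Y → X
H → Q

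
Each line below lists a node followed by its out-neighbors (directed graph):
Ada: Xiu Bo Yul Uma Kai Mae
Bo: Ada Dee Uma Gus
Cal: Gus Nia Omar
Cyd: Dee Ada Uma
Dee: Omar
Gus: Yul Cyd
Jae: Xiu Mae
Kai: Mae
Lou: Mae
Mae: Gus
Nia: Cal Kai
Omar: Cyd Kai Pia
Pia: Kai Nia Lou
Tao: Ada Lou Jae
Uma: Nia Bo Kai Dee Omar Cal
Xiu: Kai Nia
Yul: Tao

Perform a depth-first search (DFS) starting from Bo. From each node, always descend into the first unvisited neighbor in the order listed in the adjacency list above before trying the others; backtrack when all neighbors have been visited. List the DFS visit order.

Visit Bo
Bo → Ada
Ada → Xiu
Xiu → Kai
Kai → Mae
Mae → Gus
Gus → Yul
Yul → Tao
Tao → Lou
Tao → Jae
Gus → Cyd
Cyd → Dee
Dee → Omar
Omar → Pia
Pia → Nia
Nia → Cal
Cyd → Uma

Bo → Ada → Xiu → Kai → Mae → Gus → Yul → Tao → Lou → Jae → Cyd → Dee → Omar → Pia → Nia → Cal → Uma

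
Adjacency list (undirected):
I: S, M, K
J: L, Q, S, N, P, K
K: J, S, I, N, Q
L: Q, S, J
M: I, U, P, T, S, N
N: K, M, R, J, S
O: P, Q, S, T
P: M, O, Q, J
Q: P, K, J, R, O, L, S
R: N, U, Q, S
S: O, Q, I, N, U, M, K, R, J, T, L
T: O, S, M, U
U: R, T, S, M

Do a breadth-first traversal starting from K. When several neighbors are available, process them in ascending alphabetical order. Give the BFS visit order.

Visit K; enqueue I, J, N, Q, S → queue [I, J, N, Q, S]
Visit I; enqueue M → queue [J, N, Q, S, M]
Visit J; enqueue L, P → queue [N, Q, S, M, L, P]
Visit N; enqueue R → queue [Q, S, M, L, P, R]
Visit Q; enqueue O → queue [S, M, L, P, R, O]
Visit S; enqueue T, U → queue [M, L, P, R, O, T, U]
Visit M → queue [L, P, R, O, T, U]
Visit L → queue [P, R, O, T, U]
Visit P → queue [R, O, T, U]
Visit R → queue [O, T, U]
Visit O → queue [T, U]
Visit T → queue [U]
Visit U → queue []

K -> I -> J -> N -> Q -> S -> M -> L -> P -> R -> O -> T -> U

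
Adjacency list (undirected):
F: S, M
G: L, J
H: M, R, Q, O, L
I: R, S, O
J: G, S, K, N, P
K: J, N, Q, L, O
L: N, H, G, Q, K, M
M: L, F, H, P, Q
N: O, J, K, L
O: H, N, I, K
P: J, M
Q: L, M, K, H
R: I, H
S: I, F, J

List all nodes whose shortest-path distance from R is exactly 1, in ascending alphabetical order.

Level 0: R
Level 1: H, I
Level 2: L, M, O, Q, S
Level 3: F, G, J, K, N, P

H, I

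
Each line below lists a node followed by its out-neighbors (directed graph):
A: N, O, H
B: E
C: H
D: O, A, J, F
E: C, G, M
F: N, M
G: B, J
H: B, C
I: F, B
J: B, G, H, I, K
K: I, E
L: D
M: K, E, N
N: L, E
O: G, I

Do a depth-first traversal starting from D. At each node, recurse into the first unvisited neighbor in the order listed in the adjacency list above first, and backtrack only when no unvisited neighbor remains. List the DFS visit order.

Visit D
D → O
O → G
G → B
B → E
E → C
C → H
E → M
M → K
K → I
I → F
F → N
N → L
G → J
D → A

D, O, G, B, E, C, H, M, K, I, F, N, L, J, A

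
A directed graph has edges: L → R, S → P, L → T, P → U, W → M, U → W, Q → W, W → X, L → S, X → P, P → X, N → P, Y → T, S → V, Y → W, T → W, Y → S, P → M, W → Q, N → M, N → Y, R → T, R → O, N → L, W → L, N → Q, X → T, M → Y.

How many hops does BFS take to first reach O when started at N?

Level 0: N
Level 1: L, M, P, Q, Y
Level 2: R, S, T, U, W, X
Level 3: O, V
O first appears at level 3.

3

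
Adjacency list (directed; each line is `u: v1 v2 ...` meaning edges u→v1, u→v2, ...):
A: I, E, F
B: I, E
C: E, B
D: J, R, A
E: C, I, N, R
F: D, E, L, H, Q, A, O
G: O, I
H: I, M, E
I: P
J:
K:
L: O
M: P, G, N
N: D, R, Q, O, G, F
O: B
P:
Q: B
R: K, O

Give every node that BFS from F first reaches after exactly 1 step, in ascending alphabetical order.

Level 0: F
Level 1: A, D, E, H, L, O, Q
Level 2: B, C, I, J, M, N, R
Level 3: G, K, P

A, D, E, H, L, O, Q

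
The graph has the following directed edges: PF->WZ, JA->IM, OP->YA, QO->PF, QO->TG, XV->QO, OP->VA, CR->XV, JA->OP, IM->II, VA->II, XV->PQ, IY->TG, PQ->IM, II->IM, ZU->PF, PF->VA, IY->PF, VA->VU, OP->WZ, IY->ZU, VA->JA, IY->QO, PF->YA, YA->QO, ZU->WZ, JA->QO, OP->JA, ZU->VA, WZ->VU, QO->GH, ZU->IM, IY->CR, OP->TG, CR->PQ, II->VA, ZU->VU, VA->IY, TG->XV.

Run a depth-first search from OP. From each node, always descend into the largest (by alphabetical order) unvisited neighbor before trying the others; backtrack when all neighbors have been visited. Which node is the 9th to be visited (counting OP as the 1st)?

Visit OP
OP → YA
YA → QO
QO → TG
TG → XV
XV → PQ
PQ → IM
IM → II
II → VA
VA → VU
VA → JA
VA → IY
IY → ZU
ZU → WZ
ZU → PF
IY → CR
QO → GH

Visit order: OP, YA, QO, TG, XV, PQ, IM, II, VA, VU, JA, IY, ZU, WZ, PF, CR, GH

VA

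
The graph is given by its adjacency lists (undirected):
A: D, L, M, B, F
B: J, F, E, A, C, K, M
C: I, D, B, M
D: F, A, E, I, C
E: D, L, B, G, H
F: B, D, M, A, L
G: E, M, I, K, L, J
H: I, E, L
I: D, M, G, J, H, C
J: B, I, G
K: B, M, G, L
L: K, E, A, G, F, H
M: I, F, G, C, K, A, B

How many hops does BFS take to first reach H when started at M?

2

Level 0: M
Level 1: A, B, C, F, G, I, K
Level 2: D, E, H, J, L
H first appears at level 2.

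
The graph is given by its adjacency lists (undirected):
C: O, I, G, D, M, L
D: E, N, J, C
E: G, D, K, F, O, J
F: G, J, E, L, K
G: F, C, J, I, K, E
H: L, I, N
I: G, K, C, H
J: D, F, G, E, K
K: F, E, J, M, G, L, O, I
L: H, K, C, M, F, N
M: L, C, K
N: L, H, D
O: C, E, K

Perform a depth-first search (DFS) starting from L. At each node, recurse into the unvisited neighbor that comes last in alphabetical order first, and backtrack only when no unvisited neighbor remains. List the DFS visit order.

L -> N -> H -> I -> K -> O -> E -> J -> G -> F -> C -> M -> D

Visit L
L → N
N → H
H → I
I → K
K → O
O → E
E → J
J → G
G → F
G → C
C → M
C → D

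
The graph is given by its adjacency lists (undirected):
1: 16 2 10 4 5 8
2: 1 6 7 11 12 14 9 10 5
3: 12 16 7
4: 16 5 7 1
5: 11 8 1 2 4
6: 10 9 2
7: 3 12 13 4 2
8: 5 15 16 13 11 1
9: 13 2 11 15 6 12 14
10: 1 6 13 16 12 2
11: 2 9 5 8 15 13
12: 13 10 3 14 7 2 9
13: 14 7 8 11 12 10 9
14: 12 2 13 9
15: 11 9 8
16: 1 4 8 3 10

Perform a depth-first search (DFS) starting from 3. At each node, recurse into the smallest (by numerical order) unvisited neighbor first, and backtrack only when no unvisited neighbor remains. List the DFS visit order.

3, 7, 2, 1, 4, 5, 8, 11, 9, 6, 10, 12, 13, 14, 16, 15

Visit 3
3 → 7
7 → 2
2 → 1
1 → 4
4 → 5
5 → 8
8 → 11
11 → 9
9 → 6
6 → 10
10 → 12
12 → 13
13 → 14
10 → 16
9 → 15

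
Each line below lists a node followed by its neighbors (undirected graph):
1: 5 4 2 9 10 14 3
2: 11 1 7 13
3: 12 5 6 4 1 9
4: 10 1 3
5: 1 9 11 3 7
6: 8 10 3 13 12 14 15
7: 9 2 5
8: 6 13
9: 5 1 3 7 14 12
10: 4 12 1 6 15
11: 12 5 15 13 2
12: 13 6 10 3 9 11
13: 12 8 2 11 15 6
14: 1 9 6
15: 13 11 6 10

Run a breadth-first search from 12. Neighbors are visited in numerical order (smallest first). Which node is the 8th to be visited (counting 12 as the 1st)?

1

Visit 12; enqueue 3, 6, 9, 10, 11, 13 → queue [3, 6, 9, 10, 11, 13]
Visit 3; enqueue 1, 4, 5 → queue [6, 9, 10, 11, 13, 1, 4, 5]
Visit 6; enqueue 8, 14, 15 → queue [9, 10, 11, 13, 1, 4, 5, 8, 14, 15]
Visit 9; enqueue 7 → queue [10, 11, 13, 1, 4, 5, 8, 14, 15, 7]
Visit 10 → queue [11, 13, 1, 4, 5, 8, 14, 15, 7]
Visit 11; enqueue 2 → queue [13, 1, 4, 5, 8, 14, 15, 7, 2]
Visit 13 → queue [1, 4, 5, 8, 14, 15, 7, 2]
Visit 1 → queue [4, 5, 8, 14, 15, 7, 2]
Visit 4 → queue [5, 8, 14, 15, 7, 2]
Visit 5 → queue [8, 14, 15, 7, 2]
Visit 8 → queue [14, 15, 7, 2]
Visit 14 → queue [15, 7, 2]
Visit 15 → queue [7, 2]
Visit 7 → queue [2]
Visit 2 → queue []

Visit order: 12, 3, 6, 9, 10, 11, 13, 1, 4, 5, 8, 14, 15, 7, 2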